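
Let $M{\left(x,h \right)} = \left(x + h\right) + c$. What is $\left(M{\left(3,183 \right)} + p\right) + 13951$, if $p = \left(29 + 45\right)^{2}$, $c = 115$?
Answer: $19728$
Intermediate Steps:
$M{\left(x,h \right)} = 115 + h + x$ ($M{\left(x,h \right)} = \left(x + h\right) + 115 = \left(h + x\right) + 115 = 115 + h + x$)
$p = 5476$ ($p = 74^{2} = 5476$)
$\left(M{\left(3,183 \right)} + p\right) + 13951 = \left(\left(115 + 183 + 3\right) + 5476\right) + 13951 = \left(301 + 5476\right) + 13951 = 5777 + 13951 = 19728$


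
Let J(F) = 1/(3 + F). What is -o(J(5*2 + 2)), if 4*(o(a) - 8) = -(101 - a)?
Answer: 517/30 ≈ 17.233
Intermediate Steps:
o(a) = -69/4 + a/4 (o(a) = 8 + (-(101 - a))/4 = 8 + (-101 + a)/4 = 8 + (-101/4 + a/4) = -69/4 + a/4)
-o(J(5*2 + 2)) = -(-69/4 + 1/(4*(3 + (5*2 + 2)))) = -(-69/4 + 1/(4*(3 + (10 + 2)))) = -(-69/4 + 1/(4*(3 + 12))) = -(-69/4 + (¼)/15) = -(-69/4 + (¼)*(1/15)) = -(-69/4 + 1/60) = -1*(-517/30) = 517/30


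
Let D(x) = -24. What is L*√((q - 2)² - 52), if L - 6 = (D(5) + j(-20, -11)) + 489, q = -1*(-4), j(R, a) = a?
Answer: 1840*I*√3 ≈ 3187.0*I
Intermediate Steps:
q = 4
L = 460 (L = 6 + ((-24 - 11) + 489) = 6 + (-35 + 489) = 6 + 454 = 460)
L*√((q - 2)² - 52) = 460*√((4 - 2)² - 52) = 460*√(2² - 52) = 460*√(4 - 52) = 460*√(-48) = 460*(4*I*√3) = 1840*I*√3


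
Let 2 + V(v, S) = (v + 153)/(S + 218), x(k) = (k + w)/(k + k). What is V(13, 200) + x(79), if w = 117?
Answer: -5983/16511 ≈ -0.36236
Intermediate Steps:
x(k) = (117 + k)/(2*k) (x(k) = (k + 117)/(k + k) = (117 + k)/((2*k)) = (117 + k)*(1/(2*k)) = (117 + k)/(2*k))
V(v, S) = -2 + (153 + v)/(218 + S) (V(v, S) = -2 + (v + 153)/(S + 218) = -2 + (153 + v)/(218 + S))
V(13, 200) + x(79) = (-283 + 13 - 2*200)/(218 + 200) + (½)*(117 + 79)/79 = (-283 + 13 - 400)/418 + (½)*(1/79)*196 = (1/418)*(-670) + 98/79 = -335/209 + 98/79 = -5983/16511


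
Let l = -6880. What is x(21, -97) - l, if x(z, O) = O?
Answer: 6783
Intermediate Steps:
x(21, -97) - l = -97 - 1*(-6880) = -97 + 6880 = 6783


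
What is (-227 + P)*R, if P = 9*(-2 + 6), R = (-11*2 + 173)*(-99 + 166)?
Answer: -1932347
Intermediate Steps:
R = 10117 (R = (-22 + 173)*67 = 151*67 = 10117)
P = 36 (P = 9*4 = 36)
(-227 + P)*R = (-227 + 36)*10117 = -191*10117 = -1932347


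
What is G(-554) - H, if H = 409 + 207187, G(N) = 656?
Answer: -206940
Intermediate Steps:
H = 207596
G(-554) - H = 656 - 1*207596 = 656 - 207596 = -206940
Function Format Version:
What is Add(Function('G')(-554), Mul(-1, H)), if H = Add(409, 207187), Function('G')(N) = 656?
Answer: -206940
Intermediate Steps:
H = 207596
Add(Function('G')(-554), Mul(-1, H)) = Add(656, Mul(-1, 207596)) = Add(656, -207596) = -206940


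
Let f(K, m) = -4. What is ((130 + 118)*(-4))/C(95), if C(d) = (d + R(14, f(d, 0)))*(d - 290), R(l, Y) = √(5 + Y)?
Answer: 31/585 ≈ 0.052991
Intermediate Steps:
C(d) = (1 + d)*(-290 + d) (C(d) = (d + √(5 - 4))*(d - 290) = (d + √1)*(-290 + d) = (d + 1)*(-290 + d) = (1 + d)*(-290 + d))
((130 + 118)*(-4))/C(95) = ((130 + 118)*(-4))/(-290 + 95² - 289*95) = (248*(-4))/(-290 + 9025 - 27455) = -992/(-18720) = -992*(-1/18720) = 31/585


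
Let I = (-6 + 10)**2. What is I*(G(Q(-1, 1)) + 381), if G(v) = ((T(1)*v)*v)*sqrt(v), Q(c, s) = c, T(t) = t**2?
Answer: 6096 + 16*I ≈ 6096.0 + 16.0*I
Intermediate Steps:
I = 16 (I = 4**2 = 16)
G(v) = v**(5/2) (G(v) = ((1**2*v)*v)*sqrt(v) = ((1*v)*v)*sqrt(v) = (v*v)*sqrt(v) = v**2*sqrt(v) = v**(5/2))
I*(G(Q(-1, 1)) + 381) = 16*((-1)**(5/2) + 381) = 16*(I + 381) = 16*(381 + I) = 6096 + 16*I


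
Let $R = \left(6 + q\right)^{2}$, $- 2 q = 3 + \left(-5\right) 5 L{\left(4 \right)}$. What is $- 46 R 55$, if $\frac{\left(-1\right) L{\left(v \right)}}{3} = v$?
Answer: $- \frac{107121465}{2} \approx -5.3561 \cdot 10^{7}$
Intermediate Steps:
$L{\left(v \right)} = - 3 v$
$q = - \frac{303}{2}$ ($q = - \frac{3 + \left(-5\right) 5 \left(\left(-3\right) 4\right)}{2} = - \frac{3 - -300}{2} = - \frac{3 + 300}{2} = \left(- \frac{1}{2}\right) 303 = - \frac{303}{2} \approx -151.5$)
$R = \frac{84681}{4}$ ($R = \left(6 - \frac{303}{2}\right)^{2} = \left(- \frac{291}{2}\right)^{2} = \frac{84681}{4} \approx 21170.0$)
$- 46 R 55 = \left(-46\right) \frac{84681}{4} \cdot 55 = \left(- \frac{1947663}{2}\right) 55 = - \frac{107121465}{2}$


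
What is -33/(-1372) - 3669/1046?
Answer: -2499675/717556 ≈ -3.4836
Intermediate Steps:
-33/(-1372) - 3669/1046 = -33*(-1/1372) - 3669*1/1046 = 33/1372 - 3669/1046 = -2499675/717556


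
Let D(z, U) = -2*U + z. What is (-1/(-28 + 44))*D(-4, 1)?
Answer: 3/8 ≈ 0.37500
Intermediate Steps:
D(z, U) = z - 2*U
(-1/(-28 + 44))*D(-4, 1) = (-1/(-28 + 44))*(-4 - 2*1) = (-1/16)*(-4 - 2) = -1*1/16*(-6) = -1/16*(-6) = 3/8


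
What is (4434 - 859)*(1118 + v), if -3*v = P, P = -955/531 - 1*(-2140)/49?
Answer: 308086997075/78057 ≈ 3.9469e+6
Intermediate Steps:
P = 1089545/26019 (P = -955*1/531 + 2140*(1/49) = -955/531 + 2140/49 = 1089545/26019 ≈ 41.875)
v = -1089545/78057 (v = -⅓*1089545/26019 = -1089545/78057 ≈ -13.958)
(4434 - 859)*(1118 + v) = (4434 - 859)*(1118 - 1089545/78057) = 3575*(86178181/78057) = 308086997075/78057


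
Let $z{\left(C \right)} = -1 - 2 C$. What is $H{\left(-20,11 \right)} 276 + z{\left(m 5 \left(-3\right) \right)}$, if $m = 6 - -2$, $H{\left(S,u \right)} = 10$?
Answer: $2999$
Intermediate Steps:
$m = 8$ ($m = 6 + 2 = 8$)
$H{\left(-20,11 \right)} 276 + z{\left(m 5 \left(-3\right) \right)} = 10 \cdot 276 - \left(1 + 2 \cdot 8 \cdot 5 \left(-3\right)\right) = 2760 - \left(1 + 2 \cdot 40 \left(-3\right)\right) = 2760 - -239 = 2760 + \left(-1 + 240\right) = 2760 + 239 = 2999$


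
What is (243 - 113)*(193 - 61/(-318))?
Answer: 3993275/159 ≈ 25115.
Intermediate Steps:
(243 - 113)*(193 - 61/(-318)) = 130*(193 - 61*(-1/318)) = 130*(193 + 61/318) = 130*(61435/318) = 3993275/159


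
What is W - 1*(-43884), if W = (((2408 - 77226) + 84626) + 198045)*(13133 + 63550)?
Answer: 15938835483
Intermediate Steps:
W = 15938791599 (W = ((-74818 + 84626) + 198045)*76683 = (9808 + 198045)*76683 = 207853*76683 = 15938791599)
W - 1*(-43884) = 15938791599 - 1*(-43884) = 15938791599 + 43884 = 15938835483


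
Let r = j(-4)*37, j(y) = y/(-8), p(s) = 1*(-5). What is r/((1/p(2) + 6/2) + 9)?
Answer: 185/118 ≈ 1.5678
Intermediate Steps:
p(s) = -5
j(y) = -y/8 (j(y) = y*(-⅛) = -y/8)
r = 37/2 (r = -⅛*(-4)*37 = (½)*37 = 37/2 ≈ 18.500)
r/((1/p(2) + 6/2) + 9) = 37/(2*((1/(-5) + 6/2) + 9)) = 37/(2*((1*(-⅕) + 6*(½)) + 9)) = 37/(2*((-⅕ + 3) + 9)) = 37/(2*(14/5 + 9)) = 37/(2*(59/5)) = (37/2)*(5/59) = 185/118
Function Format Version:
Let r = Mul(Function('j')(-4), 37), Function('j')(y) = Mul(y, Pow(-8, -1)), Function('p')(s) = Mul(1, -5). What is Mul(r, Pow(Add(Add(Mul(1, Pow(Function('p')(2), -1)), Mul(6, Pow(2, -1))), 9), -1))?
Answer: Rational(185, 118) ≈ 1.5678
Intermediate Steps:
Function('p')(s) = -5
Function('j')(y) = Mul(Rational(-1, 8), y) (Function('j')(y) = Mul(y, Rational(-1, 8)) = Mul(Rational(-1, 8), y))
r = Rational(37, 2) (r = Mul(Mul(Rational(-1, 8), -4), 37) = Mul(Rational(1, 2), 37) = Rational(37, 2) ≈ 18.500)
Mul(r, Pow(Add(Add(Mul(1, Pow(Function('p')(2), -1)), Mul(6, Pow(2, -1))), 9), -1)) = Mul(Rational(37, 2), Pow(Add(Add(Mul(1, Pow(-5, -1)), Mul(6, Pow(2, -1))), 9), -1)) = Mul(Rational(37, 2), Pow(Add(Add(Mul(1, Rational(-1, 5)), Mul(6, Rational(1, 2))), 9), -1)) = Mul(Rational(37, 2), Pow(Add(Add(Rational(-1, 5), 3), 9), -1)) = Mul(Rational(37, 2), Pow(Add(Rational(14, 5), 9), -1)) = Mul(Rational(37, 2), Pow(Rational(59, 5), -1)) = Mul(Rational(37, 2), Rational(5, 59)) = Rational(185, 118)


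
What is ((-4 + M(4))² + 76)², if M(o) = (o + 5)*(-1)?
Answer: 60025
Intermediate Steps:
M(o) = -5 - o (M(o) = (5 + o)*(-1) = -5 - o)
((-4 + M(4))² + 76)² = ((-4 + (-5 - 1*4))² + 76)² = ((-4 + (-5 - 4))² + 76)² = ((-4 - 9)² + 76)² = ((-13)² + 76)² = (169 + 76)² = 245² = 60025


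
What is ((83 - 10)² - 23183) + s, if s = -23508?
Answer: -41362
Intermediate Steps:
((83 - 10)² - 23183) + s = ((83 - 10)² - 23183) - 23508 = (73² - 23183) - 23508 = (5329 - 23183) - 23508 = -17854 - 23508 = -41362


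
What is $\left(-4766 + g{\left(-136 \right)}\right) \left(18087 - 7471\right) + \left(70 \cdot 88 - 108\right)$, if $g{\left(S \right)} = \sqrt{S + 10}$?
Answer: $-50589804 + 31848 i \sqrt{14} \approx -5.059 \cdot 10^{7} + 1.1916 \cdot 10^{5} i$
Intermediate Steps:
$g{\left(S \right)} = \sqrt{10 + S}$
$\left(-4766 + g{\left(-136 \right)}\right) \left(18087 - 7471\right) + \left(70 \cdot 88 - 108\right) = \left(-4766 + \sqrt{10 - 136}\right) \left(18087 - 7471\right) + \left(70 \cdot 88 - 108\right) = \left(-4766 + \sqrt{-126}\right) 10616 + \left(6160 - 108\right) = \left(-4766 + 3 i \sqrt{14}\right) 10616 + 6052 = \left(-50595856 + 31848 i \sqrt{14}\right) + 6052 = -50589804 + 31848 i \sqrt{14}$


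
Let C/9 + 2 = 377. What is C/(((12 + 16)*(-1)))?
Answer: -3375/28 ≈ -120.54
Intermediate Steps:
C = 3375 (C = -18 + 9*377 = -18 + 3393 = 3375)
C/(((12 + 16)*(-1))) = 3375/(((12 + 16)*(-1))) = 3375/((28*(-1))) = 3375/(-28) = 3375*(-1/28) = -3375/28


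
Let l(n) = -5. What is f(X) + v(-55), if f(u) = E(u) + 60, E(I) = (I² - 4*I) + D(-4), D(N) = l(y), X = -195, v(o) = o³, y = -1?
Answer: -127515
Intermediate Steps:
D(N) = -5
E(I) = -5 + I² - 4*I (E(I) = (I² - 4*I) - 5 = -5 + I² - 4*I)
f(u) = 55 + u² - 4*u (f(u) = (-5 + u² - 4*u) + 60 = 55 + u² - 4*u)
f(X) + v(-55) = (55 + (-195)² - 4*(-195)) + (-55)³ = (55 + 38025 + 780) - 166375 = 38860 - 166375 = -127515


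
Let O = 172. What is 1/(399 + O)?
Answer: 1/571 ≈ 0.0017513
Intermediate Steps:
1/(399 + O) = 1/(399 + 172) = 1/571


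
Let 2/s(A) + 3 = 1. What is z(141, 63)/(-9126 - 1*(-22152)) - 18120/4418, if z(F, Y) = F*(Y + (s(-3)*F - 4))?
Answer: -23926003/4795739 ≈ -4.9890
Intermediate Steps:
s(A) = -1 (s(A) = 2/(-3 + 1) = 2/(-2) = 2*(-½) = -1)
z(F, Y) = F*(-4 + Y - F) (z(F, Y) = F*(Y + (-F - 4)) = F*(Y + (-4 - F)) = F*(-4 + Y - F))
z(141, 63)/(-9126 - 1*(-22152)) - 18120/4418 = (141*(-4 + 63 - 1*141))/(-9126 - 1*(-22152)) - 18120/4418 = (141*(-4 + 63 - 141))/(-9126 + 22152) - 18120*1/4418 = (141*(-82))/13026 - 9060/2209 = -11562*1/13026 - 9060/2209 = -1927/2171 - 9060/2209 = -23926003/4795739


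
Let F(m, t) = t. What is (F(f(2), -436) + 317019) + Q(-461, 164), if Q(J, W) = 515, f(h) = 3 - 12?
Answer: 317098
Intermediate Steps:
f(h) = -9
(F(f(2), -436) + 317019) + Q(-461, 164) = (-436 + 317019) + 515 = 316583 + 515 = 317098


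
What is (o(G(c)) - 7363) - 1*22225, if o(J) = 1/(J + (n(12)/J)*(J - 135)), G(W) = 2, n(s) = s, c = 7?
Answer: -23552049/796 ≈ -29588.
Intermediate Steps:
o(J) = 1/(J + 12*(-135 + J)/J) (o(J) = 1/(J + (12/J)*(J - 135)) = 1/(J + (12/J)*(-135 + J)) = 1/(J + 12*(-135 + J)/J))
(o(G(c)) - 7363) - 1*22225 = (2/(-1620 + 2² + 12*2) - 7363) - 1*22225 = (2/(-1620 + 4 + 24) - 7363) - 22225 = (2/(-1592) - 7363) - 22225 = (2*(-1/1592) - 7363) - 22225 = (-1/796 - 7363) - 22225 = -5860949/796 - 22225 = -23552049/796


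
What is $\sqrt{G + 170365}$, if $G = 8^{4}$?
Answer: $\sqrt{174461} \approx 417.69$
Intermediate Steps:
$G = 4096$
$\sqrt{G + 170365} = \sqrt{4096 + 170365} = \sqrt{174461}$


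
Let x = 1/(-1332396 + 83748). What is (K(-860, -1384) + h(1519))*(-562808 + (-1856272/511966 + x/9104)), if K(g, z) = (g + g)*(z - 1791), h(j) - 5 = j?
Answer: -2236556254162152904014877073/727483936399584 ≈ -3.0744e+12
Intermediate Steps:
h(j) = 5 + j
x = -1/1248648 (x = 1/(-1248648) = -1/1248648 ≈ -8.0087e-7)
K(g, z) = 2*g*(-1791 + z) (K(g, z) = (2*g)*(-1791 + z) = 2*g*(-1791 + z))
(K(-860, -1384) + h(1519))*(-562808 + (-1856272/511966 + x/9104)) = (2*(-860)*(-1791 - 1384) + (5 + 1519))*(-562808 + (-1856272/511966 - 1/1248648/9104)) = (2*(-860)*(-3175) + 1524)*(-562808 + (-1856272*1/511966 - 1/1248648*1/9104)) = (5461000 + 1524)*(-562808 + (-928136/255983 - 1/11367691392)) = 5462524*(-562808 - 10550763618061295/2909935745598336) = 5462524*(-1637745667872326348783/2909935745598336) = -2236556254162152904014877073/727483936399584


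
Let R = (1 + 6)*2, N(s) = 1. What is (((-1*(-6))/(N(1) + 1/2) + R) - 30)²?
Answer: 144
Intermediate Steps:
R = 14 (R = 7*2 = 14)
(((-1*(-6))/(N(1) + 1/2) + R) - 30)² = (((-1*(-6))/(1 + 1/2) + 14) - 30)² = ((6/(1 + ½) + 14) - 30)² = ((6/(3/2) + 14) - 30)² = ((6*(⅔) + 14) - 30)² = ((4 + 14) - 30)² = (18 - 30)² = (-12)² = 144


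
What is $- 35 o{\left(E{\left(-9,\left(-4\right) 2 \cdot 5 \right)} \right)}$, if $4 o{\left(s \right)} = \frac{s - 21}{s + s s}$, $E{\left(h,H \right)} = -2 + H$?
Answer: $\frac{105}{328} \approx 0.32012$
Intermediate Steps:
$o{\left(s \right)} = \frac{-21 + s}{4 \left(s + s^{2}\right)}$ ($o{\left(s \right)} = \frac{\left(s - 21\right) \frac{1}{s + s s}}{4} = \frac{\left(s - 21\right) \frac{1}{s + s^{2}}}{4} = \frac{\left(-21 + s\right) \frac{1}{s + s^{2}}}{4} = \frac{\frac{1}{s + s^{2}} \left(-21 + s\right)}{4} = \frac{-21 + s}{4 \left(s + s^{2}\right)}$)
$- 35 o{\left(E{\left(-9,\left(-4\right) 2 \cdot 5 \right)} \right)} = - 35 \frac{-21 + \left(-2 + \left(-4\right) 2 \cdot 5\right)}{4 \left(-2 + \left(-4\right) 2 \cdot 5\right) \left(1 + \left(-2 + \left(-4\right) 2 \cdot 5\right)\right)} = - 35 \frac{-21 - 42}{4 \left(-2 - 40\right) \left(1 - 42\right)} = - 35 \frac{-21 - 42}{4 \left(-42\right) \left(1 - 42\right)} = - 35 \cdot \frac{1}{4} \left(- \frac{1}{42}\right) \frac{1}{-41} \left(-63\right) = - 35 \cdot \frac{1}{4} \left(- \frac{1}{42}\right) \left(- \frac{1}{41}\right) \left(-63\right) = \left(-35\right) \left(- \frac{3}{328}\right) = \frac{105}{328}$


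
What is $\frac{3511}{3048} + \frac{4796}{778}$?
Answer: $\frac{8674883}{1185672} \approx 7.3164$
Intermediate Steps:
$\frac{3511}{3048} + \frac{4796}{778} = 3511 \cdot \frac{1}{3048} + 4796 \cdot \frac{1}{778} = \frac{3511}{3048} + \frac{2398}{389} = \frac{8674883}{1185672}$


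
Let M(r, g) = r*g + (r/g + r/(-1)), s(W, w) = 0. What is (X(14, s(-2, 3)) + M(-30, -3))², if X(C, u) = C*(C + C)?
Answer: 272484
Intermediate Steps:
X(C, u) = 2*C² (X(C, u) = C*(2*C) = 2*C²)
M(r, g) = -r + g*r + r/g (M(r, g) = g*r + (r/g + r*(-1)) = g*r + (r/g - r) = g*r + (-r + r/g) = -r + g*r + r/g)
(X(14, s(-2, 3)) + M(-30, -3))² = (2*14² + (-1*(-30) - 3*(-30) - 30/(-3)))² = (2*196 + (30 + 90 - 30*(-⅓)))² = (392 + (30 + 90 + 10))² = (392 + 130)² = 522² = 272484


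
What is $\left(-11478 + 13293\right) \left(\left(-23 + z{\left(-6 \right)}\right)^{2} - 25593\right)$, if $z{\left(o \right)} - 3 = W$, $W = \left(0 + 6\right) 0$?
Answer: $-45725295$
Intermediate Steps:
$W = 0$ ($W = 6 \cdot 0 = 0$)
$z{\left(o \right)} = 3$ ($z{\left(o \right)} = 3 + 0 = 3$)
$\left(-11478 + 13293\right) \left(\left(-23 + z{\left(-6 \right)}\right)^{2} - 25593\right) = \left(-11478 + 13293\right) \left(\left(-23 + 3\right)^{2} - 25593\right) = 1815 \left(\left(-20\right)^{2} - 25593\right) = 1815 \left(400 - 25593\right) = 1815 \left(-25193\right) = -45725295$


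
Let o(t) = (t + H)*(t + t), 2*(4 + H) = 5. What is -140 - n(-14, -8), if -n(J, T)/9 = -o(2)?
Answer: -158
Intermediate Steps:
H = -3/2 (H = -4 + (1/2)*5 = -4 + 5/2 = -3/2 ≈ -1.5000)
o(t) = 2*t*(-3/2 + t) (o(t) = (t - 3/2)*(t + t) = (-3/2 + t)*(2*t) = 2*t*(-3/2 + t))
n(J, T) = 18 (n(J, T) = -(-9)*2*(-3 + 2*2) = -(-9)*2*(-3 + 4) = -(-9)*2*1 = -(-9)*2 = -9*(-2) = 18)
-140 - n(-14, -8) = -140 - 1*18 = -140 - 18 = -158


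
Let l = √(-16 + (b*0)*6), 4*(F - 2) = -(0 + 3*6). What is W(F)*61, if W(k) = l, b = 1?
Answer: 244*I ≈ 244.0*I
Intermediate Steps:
F = -5/2 (F = 2 + (-(0 + 3*6))/4 = 2 + (-(0 + 18))/4 = 2 + (-1*18)/4 = 2 + (¼)*(-18) = 2 - 9/2 = -5/2 ≈ -2.5000)
l = 4*I (l = √(-16 + (1*0)*6) = √(-16 + 0*6) = √(-16 + 0) = √(-16) = 4*I ≈ 4.0*I)
W(k) = 4*I
W(F)*61 = (4*I)*61 = 244*I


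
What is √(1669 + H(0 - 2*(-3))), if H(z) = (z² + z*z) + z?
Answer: √1747 ≈ 41.797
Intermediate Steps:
H(z) = z + 2*z² (H(z) = (z² + z²) + z = 2*z² + z = z + 2*z²)
√(1669 + H(0 - 2*(-3))) = √(1669 + (0 - 2*(-3))*(1 + 2*(0 - 2*(-3)))) = √(1669 + (0 + 6)*(1 + 2*(0 + 6))) = √(1669 + 6*(1 + 2*6)) = √(1669 + 6*(1 + 12)) = √(1669 + 6*13) = √(1669 + 78) = √1747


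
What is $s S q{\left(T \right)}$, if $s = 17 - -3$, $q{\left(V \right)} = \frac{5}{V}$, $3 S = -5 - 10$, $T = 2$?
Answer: $-250$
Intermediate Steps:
$S = -5$ ($S = \frac{-5 - 10}{3} = \frac{1}{3} \left(-15\right) = -5$)
$s = 20$ ($s = 17 + 3 = 20$)
$s S q{\left(T \right)} = 20 \left(-5\right) \frac{5}{2} = - 100 \cdot 5 \cdot \frac{1}{2} = \left(-100\right) \frac{5}{2} = -250$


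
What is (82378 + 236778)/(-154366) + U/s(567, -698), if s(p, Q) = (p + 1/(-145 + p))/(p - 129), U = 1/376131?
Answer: -4787268489134154/2315457712421525 ≈ -2.0675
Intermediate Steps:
U = 1/376131 ≈ 2.6586e-6
s(p, Q) = (p + 1/(-145 + p))/(-129 + p)
(82378 + 236778)/(-154366) + U/s(567, -698) = (82378 + 236778)/(-154366) + 1/(376131*(((1 + 567² - 145*567)/(18705 + 567² - 274*567)))) = 319156*(-1/154366) + 1/(376131*(((1 + 321489 - 82215)/(18705 + 321489 - 155358)))) = -159578/77183 + 1/(376131*((239275/184836))) = -159578/77183 + 1/(376131*(((1/184836)*239275))) = -159578/77183 + 1/(376131*(239275/184836)) = -159578/77183 + (1/376131)*(184836/239275) = -159578/77183 + 61612/29999581675 = -4787268489134154/2315457712421525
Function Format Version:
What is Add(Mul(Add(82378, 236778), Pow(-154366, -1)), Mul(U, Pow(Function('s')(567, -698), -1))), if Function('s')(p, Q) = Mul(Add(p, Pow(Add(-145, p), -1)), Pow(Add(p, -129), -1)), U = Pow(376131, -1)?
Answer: Rational(-4787268489134154, 2315457712421525) ≈ -2.0675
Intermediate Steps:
U = Rational(1, 376131) ≈ 2.6586e-6
Function('s')(p, Q) = Mul(Pow(Add(-129, p), -1), Add(p, Pow(Add(-145, p), -1))) (Function('s')(p, Q) = Mul(Add(p, Pow(Add(-145, p), -1)), Pow(Add(-129, p), -1)) = Mul(Pow(Add(-129, p), -1), Add(p, Pow(Add(-145, p), -1))))
Add(Mul(Add(82378, 236778), Pow(-154366, -1)), Mul(U, Pow(Function('s')(567, -698), -1))) = Add(Mul(Add(82378, 236778), Pow(-154366, -1)), Mul(Rational(1, 376131), Pow(Mul(Pow(Add(18705, Pow(567, 2), Mul(-274, 567)), -1), Add(1, Pow(567, 2), Mul(-145, 567))), -1))) = Add(Mul(319156, Rational(-1, 154366)), Mul(Rational(1, 376131), Pow(Mul(Pow(Add(18705, 321489, -155358), -1), Add(1, 321489, -82215)), -1))) = Add(Rational(-159578, 77183), Mul(Rational(1, 376131), Pow(Mul(Pow(184836, -1), 239275), -1))) = Add(Rational(-159578, 77183), Mul(Rational(1, 376131), Pow(Mul(Rational(1, 184836), 239275), -1))) = Add(Rational(-159578, 77183), Mul(Rational(1, 376131), Pow(Rational(239275, 184836), -1))) = Add(Rational(-159578, 77183), Mul(Rational(1, 376131), Rational(184836, 239275))) = Add(Rational(-159578, 77183), Rational(61612, 29999581675)) = Rational(-4787268489134154, 2315457712421525)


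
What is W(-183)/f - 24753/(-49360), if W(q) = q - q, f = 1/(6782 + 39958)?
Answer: 24753/49360 ≈ 0.50148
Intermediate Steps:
f = 1/46740 ≈ 2.1395e-5
W(q) = 0
W(-183)/f - 24753/(-49360) = 0/(1/46740) - 24753/(-49360) = 0*46740 - 24753*(-1/49360) = 0 + 24753/49360 = 24753/49360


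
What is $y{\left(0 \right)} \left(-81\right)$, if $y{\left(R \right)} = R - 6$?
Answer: $486$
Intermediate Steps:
$y{\left(R \right)} = -6 + R$ ($y{\left(R \right)} = R - 6 = -6 + R$)
$y{\left(0 \right)} \left(-81\right) = \left(-6 + 0\right) \left(-81\right) = \left(-6\right) \left(-81\right) = 486$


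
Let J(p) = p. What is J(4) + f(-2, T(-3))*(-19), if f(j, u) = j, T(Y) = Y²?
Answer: 42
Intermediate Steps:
J(4) + f(-2, T(-3))*(-19) = 4 - 2*(-19) = 4 + 38 = 42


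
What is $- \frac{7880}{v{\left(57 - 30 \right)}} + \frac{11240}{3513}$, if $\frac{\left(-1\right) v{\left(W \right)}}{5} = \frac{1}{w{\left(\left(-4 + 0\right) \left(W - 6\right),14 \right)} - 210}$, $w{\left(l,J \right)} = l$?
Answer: $- \frac{1627716232}{3513} \approx -4.6334 \cdot 10^{5}$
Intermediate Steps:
$v{\left(W \right)} = - \frac{5}{-186 - 4 W}$ ($v{\left(W \right)} = - \frac{5}{\left(-4 + 0\right) \left(W - 6\right) - 210} = - \frac{5}{- 4 \left(-6 + W\right) - 210} = - \frac{5}{\left(24 - 4 W\right) - 210} = - \frac{5}{-186 - 4 W}$)
$- \frac{7880}{v{\left(57 - 30 \right)}} + \frac{11240}{3513} = - \frac{7880}{\frac{5}{2} \frac{1}{93 + 2 \left(57 - 30\right)}} + \frac{11240}{3513} = - \frac{7880}{\frac{5}{2} \frac{1}{93 + 2 \left(57 - 30\right)}} + 11240 \cdot \frac{1}{3513} = - \frac{7880}{\frac{5}{2} \frac{1}{93 + 2 \cdot 27}} + \frac{11240}{3513} = - \frac{7880}{\frac{5}{2} \frac{1}{93 + 54}} + \frac{11240}{3513} = - \frac{7880}{\frac{5}{2} \cdot \frac{1}{147}} + \frac{11240}{3513} = - \frac{7880}{\frac{5}{294}} + \frac{11240}{3513} = \left(-7880\right) \frac{294}{5} + \frac{11240}{3513} = -463344 + \frac{11240}{3513} = - \frac{1627716232}{3513}$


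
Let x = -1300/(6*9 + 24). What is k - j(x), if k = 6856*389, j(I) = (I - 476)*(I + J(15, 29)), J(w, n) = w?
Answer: 23995466/9 ≈ 2.6662e+6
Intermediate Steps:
x = -50/3 (x = -1300/(54 + 24) = -1300/78 = -1300*1/78 = -50/3 ≈ -16.667)
j(I) = (-476 + I)*(15 + I) (j(I) = (I - 476)*(I + 15) = (-476 + I)*(15 + I))
k = 2666984
k - j(x) = 2666984 - (-7140 + (-50/3)**2 - 461*(-50/3)) = 2666984 - (-7140 + 2500/9 + 23050/3) = 2666984 - 1*7390/9 = 2666984 - 7390/9 = 23995466/9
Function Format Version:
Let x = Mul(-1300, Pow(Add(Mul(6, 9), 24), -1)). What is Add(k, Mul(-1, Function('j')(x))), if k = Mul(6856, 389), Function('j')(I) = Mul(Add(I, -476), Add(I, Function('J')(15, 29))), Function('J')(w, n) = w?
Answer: Rational(23995466, 9) ≈ 2.6662e+6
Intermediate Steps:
x = Rational(-50, 3) (x = Mul(-1300, Pow(Add(54, 24), -1)) = Mul(-1300, Pow(78, -1)) = Mul(-1300, Rational(1, 78)) = Rational(-50, 3) ≈ -16.667)
Function('j')(I) = Mul(Add(-476, I), Add(15, I)) (Function('j')(I) = Mul(Add(I, -476), Add(I, 15)) = Mul(Add(-476, I), Add(15, I)))
k = 2666984
Add(k, Mul(-1, Function('j')(x))) = Add(2666984, Mul(-1, Add(-7140, Pow(Rational(-50, 3), 2), Mul(-461, Rational(-50, 3))))) = Add(2666984, Mul(-1, Add(-7140, Rational(2500, 9), Rational(23050, 3)))) = Add(2666984, Mul(-1, Rational(7390, 9))) = Add(2666984, Rational(-7390, 9)) = Rational(23995466, 9)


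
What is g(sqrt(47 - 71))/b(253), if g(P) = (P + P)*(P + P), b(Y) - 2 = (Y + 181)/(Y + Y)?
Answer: -8096/241 ≈ -33.593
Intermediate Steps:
b(Y) = 2 + (181 + Y)/(2*Y) (b(Y) = 2 + (Y + 181)/(Y + Y) = 2 + (181 + Y)/((2*Y)) = 2 + (181 + Y)*(1/(2*Y)) = 2 + (181 + Y)/(2*Y))
g(P) = 4*P**2 (g(P) = (2*P)*(2*P) = 4*P**2)
g(sqrt(47 - 71))/b(253) = (4*(sqrt(47 - 71))**2)/(((1/2)*(181 + 5*253)/253)) = (4*(sqrt(-24))**2)/(((1/2)*(1/253)*(181 + 1265))) = (4*(2*I*sqrt(6))**2)/(((1/2)*(1/253)*1446)) = (4*(-24))/(723/253) = -96*253/723 = -8096/241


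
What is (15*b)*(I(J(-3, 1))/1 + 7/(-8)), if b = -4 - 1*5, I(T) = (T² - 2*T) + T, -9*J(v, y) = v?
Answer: 1185/8 ≈ 148.13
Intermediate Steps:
J(v, y) = -v/9
I(T) = T² - T
b = -9 (b = -4 - 5 = -9)
(15*b)*(I(J(-3, 1))/1 + 7/(-8)) = (15*(-9))*(((-⅑*(-3))*(-1 - ⅑*(-3)))/1 + 7/(-8)) = -135*(((-1 + ⅓)/3)*1 + 7*(-⅛)) = -135*(((⅓)*(-⅔))*1 - 7/8) = -135*(-2/9*1 - 7/8) = -135*(-2/9 - 7/8) = -135*(-79/72) = 1185/8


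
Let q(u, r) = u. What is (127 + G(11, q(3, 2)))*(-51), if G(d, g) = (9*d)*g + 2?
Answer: -21726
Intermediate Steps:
G(d, g) = 2 + 9*d*g (G(d, g) = 9*d*g + 2 = 2 + 9*d*g)
(127 + G(11, q(3, 2)))*(-51) = (127 + (2 + 9*11*3))*(-51) = (127 + (2 + 297))*(-51) = (127 + 299)*(-51) = 426*(-51) = -21726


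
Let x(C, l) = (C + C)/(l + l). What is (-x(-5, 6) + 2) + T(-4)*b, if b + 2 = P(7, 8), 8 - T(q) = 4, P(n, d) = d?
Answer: 161/6 ≈ 26.833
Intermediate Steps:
T(q) = 4 (T(q) = 8 - 1*4 = 8 - 4 = 4)
x(C, l) = C/l (x(C, l) = (2*C)/((2*l)) = (2*C)*(1/(2*l)) = C/l)
b = 6 (b = -2 + 8 = 6)
(-x(-5, 6) + 2) + T(-4)*b = (-(-5)/6 + 2) + 4*6 = (-(-5)/6 + 2) + 24 = (-1*(-⅚) + 2) + 24 = (⅚ + 2) + 24 = 17/6 + 24 = 161/6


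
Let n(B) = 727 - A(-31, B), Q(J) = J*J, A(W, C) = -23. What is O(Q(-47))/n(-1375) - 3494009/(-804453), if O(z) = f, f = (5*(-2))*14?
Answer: 83596111/20111325 ≈ 4.1567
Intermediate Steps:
f = -140 (f = -10*14 = -140)
Q(J) = J**2
n(B) = 750 (n(B) = 727 - 1*(-23) = 727 + 23 = 750)
O(z) = -140
O(Q(-47))/n(-1375) - 3494009/(-804453) = -140/750 - 3494009/(-804453) = -140*1/750 - 3494009*(-1/804453) = -14/75 + 3494009/804453 = 83596111/20111325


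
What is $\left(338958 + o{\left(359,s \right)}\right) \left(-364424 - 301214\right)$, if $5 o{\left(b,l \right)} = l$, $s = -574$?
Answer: $- \frac{1127734549808}{5} \approx -2.2555 \cdot 10^{11}$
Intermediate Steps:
$o{\left(b,l \right)} = \frac{l}{5}$
$\left(338958 + o{\left(359,s \right)}\right) \left(-364424 - 301214\right) = \left(338958 + \frac{1}{5} \left(-574\right)\right) \left(-364424 - 301214\right) = \left(338958 - \frac{574}{5}\right) \left(-665638\right) = \frac{1694216}{5} \left(-665638\right) = - \frac{1127734549808}{5}$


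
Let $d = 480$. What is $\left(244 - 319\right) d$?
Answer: $-36000$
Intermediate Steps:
$\left(244 - 319\right) d = \left(244 - 319\right) 480 = \left(-75\right) 480 = -36000$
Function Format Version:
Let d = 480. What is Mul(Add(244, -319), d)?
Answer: -36000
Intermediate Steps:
Mul(Add(244, -319), d) = Mul(Add(244, -319), 480) = Mul(-75, 480) = -36000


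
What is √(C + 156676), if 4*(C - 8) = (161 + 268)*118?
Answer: 33*√622/2 ≈ 411.51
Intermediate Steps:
C = 25327/2 (C = 8 + ((161 + 268)*118)/4 = 8 + (429*118)/4 = 8 + (¼)*50622 = 8 + 25311/2 = 25327/2 ≈ 12664.)
√(C + 156676) = √(25327/2 + 156676) = √(338679/2) = 33*√622/2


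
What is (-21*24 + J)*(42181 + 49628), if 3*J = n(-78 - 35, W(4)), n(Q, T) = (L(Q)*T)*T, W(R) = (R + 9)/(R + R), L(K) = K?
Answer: -3545816595/64 ≈ -5.5403e+7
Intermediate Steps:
W(R) = (9 + R)/(2*R) (W(R) = (9 + R)/((2*R)) = (9 + R)*(1/(2*R)) = (9 + R)/(2*R))
n(Q, T) = Q*T² (n(Q, T) = (Q*T)*T = Q*T²)
J = -19097/192 (J = ((-78 - 35)*((½)*(9 + 4)/4)²)/3 = (-113*((½)*(¼)*13)²)/3 = (-113*(13/8)²)/3 = (-113*169/64)/3 = (⅓)*(-19097/64) = -19097/192 ≈ -99.464)
(-21*24 + J)*(42181 + 49628) = (-21*24 - 19097/192)*(42181 + 49628) = (-504 - 19097/192)*91809 = -115865/192*91809 = -3545816595/64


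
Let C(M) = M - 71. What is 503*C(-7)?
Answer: -39234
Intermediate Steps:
C(M) = -71 + M
503*C(-7) = 503*(-71 - 7) = 503*(-78) = -39234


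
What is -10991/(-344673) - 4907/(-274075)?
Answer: 4703668736/94466252475 ≈ 0.049792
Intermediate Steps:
-10991/(-344673) - 4907/(-274075) = -10991*(-1/344673) - 4907*(-1/274075) = 10991/344673 + 4907/274075 = 4703668736/94466252475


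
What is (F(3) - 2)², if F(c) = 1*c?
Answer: 1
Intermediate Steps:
F(c) = c
(F(3) - 2)² = (3 - 2)² = 1² = 1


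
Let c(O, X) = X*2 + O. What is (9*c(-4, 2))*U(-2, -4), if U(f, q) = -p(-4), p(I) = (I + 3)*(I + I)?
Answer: 0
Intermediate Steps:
p(I) = 2*I*(3 + I) (p(I) = (3 + I)*(2*I) = 2*I*(3 + I))
c(O, X) = O + 2*X (c(O, X) = 2*X + O = O + 2*X)
U(f, q) = -8 (U(f, q) = -2*(-4)*(3 - 4) = -2*(-4)*(-1) = -1*8 = -8)
(9*c(-4, 2))*U(-2, -4) = (9*(-4 + 2*2))*(-8) = (9*(-4 + 4))*(-8) = (9*0)*(-8) = 0*(-8) = 0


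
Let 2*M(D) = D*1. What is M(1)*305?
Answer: 305/2 ≈ 152.50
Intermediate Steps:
M(D) = D/2 (M(D) = (D*1)/2 = D/2)
M(1)*305 = ((1/2)*1)*305 = (1/2)*305 = 305/2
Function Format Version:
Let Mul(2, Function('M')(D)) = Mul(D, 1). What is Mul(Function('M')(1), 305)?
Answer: Rational(305, 2) ≈ 152.50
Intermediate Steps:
Function('M')(D) = Mul(Rational(1, 2), D) (Function('M')(D) = Mul(Rational(1, 2), Mul(D, 1)) = Mul(Rational(1, 2), D))
Mul(Function('M')(1), 305) = Mul(Mul(Rational(1, 2), 1), 305) = Mul(Rational(1, 2), 305) = Rational(305, 2)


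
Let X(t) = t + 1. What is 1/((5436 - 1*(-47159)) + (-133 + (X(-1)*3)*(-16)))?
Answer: 1/52462 ≈ 1.9061e-5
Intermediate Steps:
X(t) = 1 + t
1/((5436 - 1*(-47159)) + (-133 + (X(-1)*3)*(-16))) = 1/((5436 - 1*(-47159)) + (-133 + ((1 - 1)*3)*(-16))) = 1/((5436 + 47159) + (-133 + (0*3)*(-16))) = 1/(52595 + (-133 + 0*(-16))) = 1/(52595 + (-133 + 0)) = 1/(52595 - 133) = 1/52462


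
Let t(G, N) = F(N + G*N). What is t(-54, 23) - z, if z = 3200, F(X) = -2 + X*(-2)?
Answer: -764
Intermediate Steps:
F(X) = -2 - 2*X
t(G, N) = -2 - 2*N - 2*G*N (t(G, N) = -2 - 2*(N + G*N) = -2 + (-2*N - 2*G*N) = -2 - 2*N - 2*G*N)
t(-54, 23) - z = (-2 - 2*23*(1 - 54)) - 1*3200 = (-2 - 2*23*(-53)) - 3200 = (-2 + 2438) - 3200 = 2436 - 3200 = -764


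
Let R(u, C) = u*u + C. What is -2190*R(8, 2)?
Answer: -144540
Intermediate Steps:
R(u, C) = C + u² (R(u, C) = u² + C = C + u²)
-2190*R(8, 2) = -2190*(2 + 8²) = -2190*(2 + 64) = -2190*66 = -144540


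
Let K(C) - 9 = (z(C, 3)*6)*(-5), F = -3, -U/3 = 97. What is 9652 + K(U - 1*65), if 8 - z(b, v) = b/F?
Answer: 12981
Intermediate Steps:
U = -291 (U = -3*97 = -291)
z(b, v) = 8 + b/3 (z(b, v) = 8 - b/(-3) = 8 - b*(-1)/3 = 8 - (-1)*b/3 = 8 + b/3)
K(C) = -231 - 10*C (K(C) = 9 + ((8 + C/3)*6)*(-5) = 9 + (48 + 2*C)*(-5) = 9 + (-240 - 10*C) = -231 - 10*C)
9652 + K(U - 1*65) = 9652 + (-231 - 10*(-291 - 1*65)) = 9652 + (-231 - 10*(-291 - 65)) = 9652 + (-231 - 10*(-356)) = 9652 + (-231 + 3560) = 9652 + 3329 = 12981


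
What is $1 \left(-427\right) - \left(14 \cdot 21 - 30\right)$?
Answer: $-691$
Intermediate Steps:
$1 \left(-427\right) - \left(14 \cdot 21 - 30\right) = -427 - \left(294 - 30\right) = -427 - 264 = -691$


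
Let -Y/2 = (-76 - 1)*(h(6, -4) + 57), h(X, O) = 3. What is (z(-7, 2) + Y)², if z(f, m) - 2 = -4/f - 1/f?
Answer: 4185960601/49 ≈ 8.5428e+7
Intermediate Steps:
z(f, m) = 2 - 5/f (z(f, m) = 2 + (-4/f - 1/f) = 2 - 5/f)
Y = 9240 (Y = -2*(-76 - 1)*(3 + 57) = -(-154)*60 = -2*(-4620) = 9240)
(z(-7, 2) + Y)² = ((2 - 5/(-7)) + 9240)² = ((2 - 5*(-⅐)) + 9240)² = ((2 + 5/7) + 9240)² = (19/7 + 9240)² = (64699/7)² = 4185960601/49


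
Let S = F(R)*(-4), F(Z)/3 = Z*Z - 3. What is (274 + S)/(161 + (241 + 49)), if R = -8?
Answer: -458/451 ≈ -1.0155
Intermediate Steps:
F(Z) = -9 + 3*Z² (F(Z) = 3*(Z*Z - 3) = 3*(Z² - 3) = 3*(-3 + Z²) = -9 + 3*Z²)
S = -732 (S = (-9 + 3*(-8)²)*(-4) = (-9 + 3*64)*(-4) = (-9 + 192)*(-4) = 183*(-4) = -732)
(274 + S)/(161 + (241 + 49)) = (274 - 732)/(161 + (241 + 49)) = -458/(161 + 290) = -458/451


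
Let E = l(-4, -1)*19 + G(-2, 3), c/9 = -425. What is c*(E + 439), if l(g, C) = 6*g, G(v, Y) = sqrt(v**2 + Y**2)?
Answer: 65025 - 3825*sqrt(13) ≈ 51234.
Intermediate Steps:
c = -3825 (c = 9*(-425) = -3825)
G(v, Y) = sqrt(Y**2 + v**2)
E = -456 + sqrt(13) (E = (6*(-4))*19 + sqrt(3**2 + (-2)**2) = -24*19 + sqrt(9 + 4) = -456 + sqrt(13) ≈ -452.39)
c*(E + 439) = -3825*((-456 + sqrt(13)) + 439) = -3825*(-17 + sqrt(13)) = 65025 - 3825*sqrt(13)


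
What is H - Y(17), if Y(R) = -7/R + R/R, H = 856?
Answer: 14542/17 ≈ 855.41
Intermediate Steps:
Y(R) = 1 - 7/R (Y(R) = -7/R + 1 = 1 - 7/R)
H - Y(17) = 856 - (-7 + 17)/17 = 856 - 10/17 = 14542/17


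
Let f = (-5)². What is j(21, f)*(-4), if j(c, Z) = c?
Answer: -84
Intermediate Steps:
f = 25
j(21, f)*(-4) = 21*(-4) = -84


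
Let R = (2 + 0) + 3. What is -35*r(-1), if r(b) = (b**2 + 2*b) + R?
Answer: -140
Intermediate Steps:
R = 5 (R = 2 + 3 = 5)
r(b) = 5 + b**2 + 2*b (r(b) = (b**2 + 2*b) + 5 = 5 + b**2 + 2*b)
-35*r(-1) = -35*(5 + (-1)**2 + 2*(-1)) = -35*(5 + 1 - 2) = -35*4 = -140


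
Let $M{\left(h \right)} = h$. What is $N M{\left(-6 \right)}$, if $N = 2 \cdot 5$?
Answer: $-60$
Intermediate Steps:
$N = 10$
$N M{\left(-6 \right)} = 10 \left(-6\right) = -60$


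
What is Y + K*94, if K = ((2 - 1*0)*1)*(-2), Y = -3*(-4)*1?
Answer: -364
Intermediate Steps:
Y = 12 (Y = 12*1 = 12)
K = -4 (K = ((2 + 0)*1)*(-2) = (2*1)*(-2) = 2*(-2) = -4)
Y + K*94 = 12 - 4*94 = 12 - 376 = -364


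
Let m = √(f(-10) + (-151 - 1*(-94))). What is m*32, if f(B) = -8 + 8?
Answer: 32*I*√57 ≈ 241.59*I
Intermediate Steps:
f(B) = 0
m = I*√57 (m = √(0 + (-151 - 1*(-94))) = √(0 + (-151 + 94)) = √(0 - 57) = √(-57) = I*√57 ≈ 7.5498*I)
m*32 = (I*√57)*32 = 32*I*√57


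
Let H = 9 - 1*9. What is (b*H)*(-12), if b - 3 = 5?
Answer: 0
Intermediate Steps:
b = 8 (b = 3 + 5 = 8)
H = 0 (H = 9 - 9 = 0)
(b*H)*(-12) = (8*0)*(-12) = 0*(-12) = 0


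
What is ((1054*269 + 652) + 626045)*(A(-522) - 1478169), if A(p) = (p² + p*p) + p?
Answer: -849896150229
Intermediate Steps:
A(p) = p + 2*p² (A(p) = (p² + p²) + p = 2*p² + p = p + 2*p²)
((1054*269 + 652) + 626045)*(A(-522) - 1478169) = ((1054*269 + 652) + 626045)*(-522*(1 + 2*(-522)) - 1478169) = ((283526 + 652) + 626045)*(-522*(1 - 1044) - 1478169) = (284178 + 626045)*(-522*(-1043) - 1478169) = 910223*(544446 - 1478169) = 910223*(-933723) = -849896150229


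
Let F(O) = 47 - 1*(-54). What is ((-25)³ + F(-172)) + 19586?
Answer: 4062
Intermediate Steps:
F(O) = 101 (F(O) = 47 + 54 = 101)
((-25)³ + F(-172)) + 19586 = ((-25)³ + 101) + 19586 = (-15625 + 101) + 19586 = -15524 + 19586 = 4062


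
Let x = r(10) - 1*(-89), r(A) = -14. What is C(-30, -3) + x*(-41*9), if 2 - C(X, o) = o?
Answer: -27670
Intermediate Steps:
C(X, o) = 2 - o
x = 75 (x = -14 - 1*(-89) = -14 + 89 = 75)
C(-30, -3) + x*(-41*9) = (2 - 1*(-3)) + 75*(-41*9) = (2 + 3) + 75*(-369) = 5 - 27675 = -27670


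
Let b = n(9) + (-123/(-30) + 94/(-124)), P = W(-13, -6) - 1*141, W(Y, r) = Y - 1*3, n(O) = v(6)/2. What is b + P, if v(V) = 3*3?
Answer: -46239/310 ≈ -149.16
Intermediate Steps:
v(V) = 9
n(O) = 9/2
W(Y, r) = -3 + Y (W(Y, r) = Y - 3 = -3 + Y)
P = -157 (P = (-3 - 13) - 1*141 = -16 - 141 = -157)
b = 2431/310 (b = 9/2 + (-123/(-30) + 94/(-124)) = 9/2 + (-123*(-1/30) + 94*(-1/124)) = 9/2 + (41/10 - 47/62) = 9/2 + 518/155 = 2431/310 ≈ 7.8419)
b + P = 2431/310 - 157 = -46239/310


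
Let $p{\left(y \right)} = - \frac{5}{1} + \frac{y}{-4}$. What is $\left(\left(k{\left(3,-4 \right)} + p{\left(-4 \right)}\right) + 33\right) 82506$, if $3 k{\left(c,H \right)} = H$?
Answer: $2282666$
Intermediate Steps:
$p{\left(y \right)} = -5 - \frac{y}{4}$ ($p{\left(y \right)} = \left(-5\right) 1 + y \left(- \frac{1}{4}\right) = -5 - \frac{y}{4}$)
$k{\left(c,H \right)} = \frac{H}{3}$
$\left(\left(k{\left(3,-4 \right)} + p{\left(-4 \right)}\right) + 33\right) 82506 = \left(\left(\frac{1}{3} \left(-4\right) - 4\right) + 33\right) 82506 = \left(\left(- \frac{4}{3} + \left(-5 + 1\right)\right) + 33\right) 82506 = \left(\left(- \frac{4}{3} - 4\right) + 33\right) 82506 = \left(- \frac{16}{3} + 33\right) 82506 = \frac{83}{3} \cdot 82506 = 2282666$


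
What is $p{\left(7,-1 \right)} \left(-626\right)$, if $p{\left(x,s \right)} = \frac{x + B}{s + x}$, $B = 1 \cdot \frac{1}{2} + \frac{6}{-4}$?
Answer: $-626$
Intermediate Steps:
$B = -1$ ($B = 1 \cdot \frac{1}{2} + 6 \left(- \frac{1}{4}\right) = \frac{1}{2} - \frac{3}{2} = -1$)
$p{\left(x,s \right)} = \frac{-1 + x}{s + x}$ ($p{\left(x,s \right)} = \frac{x - 1}{s + x} = \frac{-1 + x}{s + x}$)
$p{\left(7,-1 \right)} \left(-626\right) = \frac{-1 + 7}{-1 + 7} \left(-626\right) = \frac{1}{6} \cdot 6 \left(-626\right) = 1 \left(-626\right) = -626$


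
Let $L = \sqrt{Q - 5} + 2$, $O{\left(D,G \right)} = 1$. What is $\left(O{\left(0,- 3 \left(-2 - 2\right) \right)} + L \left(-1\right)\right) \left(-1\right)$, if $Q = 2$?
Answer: $1 + i \sqrt{3} \approx 1.0 + 1.732 i$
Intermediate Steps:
$L = 2 + i \sqrt{3}$ ($L = \sqrt{2 - 5} + 2 = \sqrt{-3} + 2 = i \sqrt{3} + 2 = 2 + i \sqrt{3} \approx 2.0 + 1.732 i$)
$\left(O{\left(0,- 3 \left(-2 - 2\right) \right)} + L \left(-1\right)\right) \left(-1\right) = \left(1 + \left(2 + i \sqrt{3}\right) \left(-1\right)\right) \left(-1\right) = \left(1 - \left(2 + i \sqrt{3}\right)\right) \left(-1\right) = \left(-1 - i \sqrt{3}\right) \left(-1\right) = 1 + i \sqrt{3}$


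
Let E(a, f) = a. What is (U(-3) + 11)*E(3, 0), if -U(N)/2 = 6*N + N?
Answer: 159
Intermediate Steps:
U(N) = -14*N (U(N) = -2*(6*N + N) = -14*N)
(U(-3) + 11)*E(3, 0) = (-14*(-3) + 11)*3 = (42 + 11)*3 = 53*3 = 159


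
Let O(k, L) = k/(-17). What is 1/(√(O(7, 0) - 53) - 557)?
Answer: -9469/5275141 - 2*I*√3859/5275141 ≈ -0.001795 - 2.3552e-5*I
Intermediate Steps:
O(k, L) = -k/17 (O(k, L) = k*(-1/17) = -k/17)
1/(√(O(7, 0) - 53) - 557) = 1/(√(-1/17*7 - 53) - 557) = 1/(√(-7/17 - 53) - 557) = 1/(√(-908/17) - 557) = 1/(2*I*√3859/17 - 557) = 1/(-557 + 2*I*√3859/17)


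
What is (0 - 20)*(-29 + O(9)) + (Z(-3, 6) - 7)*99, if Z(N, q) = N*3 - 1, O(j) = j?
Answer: -1283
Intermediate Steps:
Z(N, q) = -1 + 3*N (Z(N, q) = 3*N - 1 = -1 + 3*N)
(0 - 20)*(-29 + O(9)) + (Z(-3, 6) - 7)*99 = (0 - 20)*(-29 + 9) + ((-1 + 3*(-3)) - 7)*99 = -20*(-20) + ((-1 - 9) - 7)*99 = 400 + (-10 - 7)*99 = 400 - 17*99 = 400 - 1683 = -1283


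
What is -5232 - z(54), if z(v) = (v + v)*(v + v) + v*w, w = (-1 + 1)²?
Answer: -16896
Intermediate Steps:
w = 0 (w = 0² = 0)
z(v) = 4*v² (z(v) = (v + v)*(v + v) + v*0 = (2*v)*(2*v) + 0 = 4*v² + 0 = 4*v²)
-5232 - z(54) = -5232 - 4*54² = -5232 - 4*2916 = -5232 - 1*11664 = -5232 - 11664 = -16896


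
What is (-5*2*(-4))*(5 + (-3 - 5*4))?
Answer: -720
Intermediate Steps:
(-5*2*(-4))*(5 + (-3 - 5*4)) = (-10*(-4))*(5 + (-3 - 20)) = 40*(5 - 23) = 40*(-18) = -720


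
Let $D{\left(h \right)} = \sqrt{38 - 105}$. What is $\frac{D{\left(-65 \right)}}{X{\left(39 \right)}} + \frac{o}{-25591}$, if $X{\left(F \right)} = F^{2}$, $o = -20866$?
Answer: $\frac{20866}{25591} + \frac{i \sqrt{67}}{1521} \approx 0.81536 + 0.0053816 i$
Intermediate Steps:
$D{\left(h \right)} = i \sqrt{67}$ ($D{\left(h \right)} = \sqrt{-67} = i \sqrt{67}$)
$\frac{D{\left(-65 \right)}}{X{\left(39 \right)}} + \frac{o}{-25591} = \frac{i \sqrt{67}}{39^{2}} - \frac{20866}{-25591} = \frac{i \sqrt{67}}{1521} - - \frac{20866}{25591} = i \sqrt{67} \cdot \frac{1}{1521} + \frac{20866}{25591} = \frac{i \sqrt{67}}{1521} + \frac{20866}{25591} = \frac{20866}{25591} + \frac{i \sqrt{67}}{1521}$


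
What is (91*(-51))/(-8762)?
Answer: 357/674 ≈ 0.52967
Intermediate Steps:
(91*(-51))/(-8762) = -4641*(-1/8762) = 357/674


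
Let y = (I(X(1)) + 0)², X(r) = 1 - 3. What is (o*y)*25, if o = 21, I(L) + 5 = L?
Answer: 25725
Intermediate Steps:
X(r) = -2
I(L) = -5 + L
y = 49 (y = ((-5 - 2) + 0)² = (-7 + 0)² = (-7)² = 49)
(o*y)*25 = (21*49)*25 = 1029*25 = 25725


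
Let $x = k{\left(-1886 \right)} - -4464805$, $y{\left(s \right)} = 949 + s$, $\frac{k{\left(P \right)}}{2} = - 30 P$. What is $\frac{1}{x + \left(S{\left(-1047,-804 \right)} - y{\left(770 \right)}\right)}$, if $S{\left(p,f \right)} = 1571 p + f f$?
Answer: $\frac{1}{3577825} \approx 2.795 \cdot 10^{-7}$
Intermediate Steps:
$k{\left(P \right)} = - 60 P$ ($k{\left(P \right)} = 2 \left(- 30 P\right) = - 60 P$)
$S{\left(p,f \right)} = f^{2} + 1571 p$ ($S{\left(p,f \right)} = 1571 p + f^{2} = f^{2} + 1571 p$)
$x = 4577965$ ($x = \left(-60\right) \left(-1886\right) - -4464805 = 113160 + 4464805 = 4577965$)
$\frac{1}{x + \left(S{\left(-1047,-804 \right)} - y{\left(770 \right)}\right)} = \frac{1}{4577965 + \left(\left(\left(-804\right)^{2} + 1571 \left(-1047\right)\right) - \left(949 + 770\right)\right)} = \frac{1}{4577965 + \left(\left(646416 - 1644837\right) - 1719\right)} = \frac{1}{4577965 - 1000140} = \frac{1}{3577825}$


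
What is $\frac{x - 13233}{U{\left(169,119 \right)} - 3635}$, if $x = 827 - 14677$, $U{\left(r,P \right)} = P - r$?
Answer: $\frac{27083}{3685} \approx 7.3495$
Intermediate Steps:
$x = -13850$ ($x = 827 - 14677 = -13850$)
$\frac{x - 13233}{U{\left(169,119 \right)} - 3635} = \frac{-13850 - 13233}{\left(119 - 169\right) - 3635} = - \frac{27083}{\left(119 - 169\right) - 3635} = - \frac{27083}{-50 - 3635} = - \frac{27083}{-3685} = \left(-27083\right) \left(- \frac{1}{3685}\right) = \frac{27083}{3685}$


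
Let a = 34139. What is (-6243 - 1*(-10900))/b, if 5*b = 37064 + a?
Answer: 23285/71203 ≈ 0.32702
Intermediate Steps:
b = 71203/5 (b = (37064 + 34139)/5 = (1/5)*71203 = 71203/5 ≈ 14241.)
(-6243 - 1*(-10900))/b = (-6243 - 1*(-10900))/(71203/5) = (-6243 + 10900)*(5/71203) = 4657*(5/71203) = 23285/71203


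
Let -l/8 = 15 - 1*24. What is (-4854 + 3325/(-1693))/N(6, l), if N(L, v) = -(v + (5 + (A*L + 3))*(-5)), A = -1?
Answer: 8221147/104966 ≈ 78.322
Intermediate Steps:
l = 72 (l = -8*(15 - 1*24) = -8*(15 - 24) = -8*(-9) = 72)
N(L, v) = 40 - v - 5*L (N(L, v) = -(v + (5 + (-L + 3))*(-5)) = -(v + (5 + (3 - L))*(-5)) = -(v + (8 - L)*(-5)) = -(v + (-40 + 5*L)) = -(-40 + v + 5*L) = 40 - v - 5*L)
(-4854 + 3325/(-1693))/N(6, l) = (-4854 + 3325/(-1693))/(40 - 1*72 - 5*6) = (-4854 + 3325*(-1/1693))/(40 - 72 - 30) = (-4854 - 3325/1693)/(-62) = -8221147/1693*(-1/62) = 8221147/104966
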